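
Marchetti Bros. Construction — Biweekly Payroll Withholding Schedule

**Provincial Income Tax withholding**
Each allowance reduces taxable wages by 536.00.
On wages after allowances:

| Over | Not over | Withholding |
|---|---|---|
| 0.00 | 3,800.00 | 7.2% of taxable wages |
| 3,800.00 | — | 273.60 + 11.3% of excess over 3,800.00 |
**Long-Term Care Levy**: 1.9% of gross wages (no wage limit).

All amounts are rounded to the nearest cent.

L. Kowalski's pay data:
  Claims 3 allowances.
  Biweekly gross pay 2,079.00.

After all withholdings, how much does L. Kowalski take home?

Provincial Income Tax: taxable = 2,079.00 − 3×536.00 = 471.00
  7.2% × 471.00 = 33.91
Long-Term Care Levy: 1.9% × 2,079.00 = 39.50
Total withheld: 33.91 + 39.50 = 73.41
Net pay: 2,079.00 − 73.41 = 2,005.59

2,005.59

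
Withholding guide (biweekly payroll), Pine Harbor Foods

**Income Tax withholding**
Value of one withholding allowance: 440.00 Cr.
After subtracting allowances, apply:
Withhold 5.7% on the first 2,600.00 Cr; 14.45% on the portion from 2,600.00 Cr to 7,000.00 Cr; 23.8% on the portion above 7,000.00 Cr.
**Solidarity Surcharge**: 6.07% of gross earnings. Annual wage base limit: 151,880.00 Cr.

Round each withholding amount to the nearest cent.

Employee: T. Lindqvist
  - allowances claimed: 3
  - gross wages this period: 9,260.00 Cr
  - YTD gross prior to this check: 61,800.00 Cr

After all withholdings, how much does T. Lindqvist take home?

7,690.20 Cr

Income Tax: taxable = 9,260.00 Cr − 3×440.00 Cr = 7,940.00 Cr
  784.00 Cr + 23.8% × (7,940.00 Cr − 7,000.00 Cr) = 784.00 Cr + 23.8% × 940.00 Cr = 1,007.72 Cr
Solidarity Surcharge: 6.07% × 9,260.00 Cr = 562.08 Cr
Total withheld: 1,007.72 Cr + 562.08 Cr = 1,569.80 Cr
Net pay: 9,260.00 Cr − 1,569.80 Cr = 7,690.20 Cr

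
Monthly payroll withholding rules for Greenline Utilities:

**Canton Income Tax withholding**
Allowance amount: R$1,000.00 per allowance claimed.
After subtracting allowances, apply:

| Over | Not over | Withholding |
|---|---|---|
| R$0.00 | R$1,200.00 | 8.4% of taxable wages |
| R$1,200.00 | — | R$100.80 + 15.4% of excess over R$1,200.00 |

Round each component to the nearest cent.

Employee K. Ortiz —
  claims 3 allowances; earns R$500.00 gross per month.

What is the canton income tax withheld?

Canton Income Tax: taxable = R$500.00 − 3×R$1,000.00 = R$-2,500.00
  Taxable ≤ 0 → R$0.00

R$0.00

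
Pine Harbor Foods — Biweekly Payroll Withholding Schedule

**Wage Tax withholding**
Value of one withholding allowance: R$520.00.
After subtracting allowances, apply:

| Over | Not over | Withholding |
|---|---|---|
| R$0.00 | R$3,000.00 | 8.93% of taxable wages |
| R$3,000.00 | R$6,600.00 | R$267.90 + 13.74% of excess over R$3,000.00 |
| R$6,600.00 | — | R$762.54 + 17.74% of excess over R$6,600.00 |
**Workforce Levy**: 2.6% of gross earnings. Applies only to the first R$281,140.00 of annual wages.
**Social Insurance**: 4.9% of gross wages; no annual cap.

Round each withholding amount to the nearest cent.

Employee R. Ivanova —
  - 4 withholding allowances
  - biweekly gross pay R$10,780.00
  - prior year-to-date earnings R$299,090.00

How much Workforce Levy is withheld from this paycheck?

R$0.00

Workforce Levy: YTD R$299,090.00 ≥ cap R$281,140.00 → R$0.00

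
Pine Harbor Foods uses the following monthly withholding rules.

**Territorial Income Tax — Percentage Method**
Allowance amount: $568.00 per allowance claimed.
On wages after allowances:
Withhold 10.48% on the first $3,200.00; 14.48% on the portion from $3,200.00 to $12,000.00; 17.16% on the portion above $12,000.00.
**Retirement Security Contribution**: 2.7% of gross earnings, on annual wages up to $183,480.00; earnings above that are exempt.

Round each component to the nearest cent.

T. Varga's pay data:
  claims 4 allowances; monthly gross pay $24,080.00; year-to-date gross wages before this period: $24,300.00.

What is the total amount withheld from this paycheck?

Territorial Income Tax: taxable = $24,080.00 − 4×$568.00 = $21,808.00
  $1,609.60 + 17.16% × ($21,808.00 − $12,000.00) = $1,609.60 + 17.16% × $9,808.00 = $3,292.65
Retirement Security Contribution: 2.7% × $24,080.00 = $650.16
Total: $3,292.65 + $650.16 = $3,942.81

$3,942.81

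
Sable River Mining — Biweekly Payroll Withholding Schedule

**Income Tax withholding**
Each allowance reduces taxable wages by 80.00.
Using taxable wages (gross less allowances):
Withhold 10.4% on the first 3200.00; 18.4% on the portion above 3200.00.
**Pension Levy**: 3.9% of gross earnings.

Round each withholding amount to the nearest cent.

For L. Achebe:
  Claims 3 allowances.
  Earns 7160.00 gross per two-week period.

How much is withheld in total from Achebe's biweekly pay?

Income Tax: taxable = 7160.00 − 3×80.00 = 6920.00
  332.80 + 18.4% × (6920.00 − 3200.00) = 332.80 + 18.4% × 3720.00 = 1017.28
Pension Levy: 3.9% × 7160.00 = 279.24
Total: 1017.28 + 279.24 = 1296.52

1296.52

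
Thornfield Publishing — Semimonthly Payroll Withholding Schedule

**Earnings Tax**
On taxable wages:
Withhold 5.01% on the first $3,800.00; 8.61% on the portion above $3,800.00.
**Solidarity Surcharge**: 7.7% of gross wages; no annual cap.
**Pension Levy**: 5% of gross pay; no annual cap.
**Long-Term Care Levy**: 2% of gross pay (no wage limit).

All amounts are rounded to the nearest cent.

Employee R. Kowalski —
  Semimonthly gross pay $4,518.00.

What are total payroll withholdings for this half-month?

Earnings Tax: taxable = $4,518.00
  $190.38 + 8.61% × ($4,518.00 − $3,800.00) = $190.38 + 8.61% × $718.00 = $252.20
Solidarity Surcharge: 7.7% × $4,518.00 = $347.89
Pension Levy: 5% × $4,518.00 = $225.90
Long-Term Care Levy: 2% × $4,518.00 = $90.36
Total: $252.20 + $347.89 + $225.90 + $90.36 = $916.35

$916.35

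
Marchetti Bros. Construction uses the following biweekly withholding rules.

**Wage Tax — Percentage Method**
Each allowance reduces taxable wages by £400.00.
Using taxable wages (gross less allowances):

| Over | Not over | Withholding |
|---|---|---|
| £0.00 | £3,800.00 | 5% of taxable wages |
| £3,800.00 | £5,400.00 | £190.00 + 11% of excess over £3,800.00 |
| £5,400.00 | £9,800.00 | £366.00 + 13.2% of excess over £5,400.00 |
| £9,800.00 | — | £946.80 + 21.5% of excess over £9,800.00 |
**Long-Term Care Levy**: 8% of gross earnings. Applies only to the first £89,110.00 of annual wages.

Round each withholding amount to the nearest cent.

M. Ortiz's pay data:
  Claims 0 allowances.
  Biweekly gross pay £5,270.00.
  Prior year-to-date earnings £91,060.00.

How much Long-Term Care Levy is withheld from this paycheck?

Long-Term Care Levy: YTD £91,060.00 ≥ cap £89,110.00 → £0.00

£0.00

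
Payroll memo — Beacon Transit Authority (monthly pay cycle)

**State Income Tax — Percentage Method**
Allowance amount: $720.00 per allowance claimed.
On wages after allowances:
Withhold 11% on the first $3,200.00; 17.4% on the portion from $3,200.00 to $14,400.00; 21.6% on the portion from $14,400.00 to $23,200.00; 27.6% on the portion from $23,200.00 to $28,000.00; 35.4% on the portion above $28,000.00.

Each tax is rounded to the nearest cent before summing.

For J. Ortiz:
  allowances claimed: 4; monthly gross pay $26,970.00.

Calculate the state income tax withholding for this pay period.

$4,447.24

State Income Tax: taxable = $26,970.00 − 4×$720.00 = $24,090.00
  $4,201.60 + 27.6% × ($24,090.00 − $23,200.00) = $4,201.60 + 27.6% × $890.00 = $4,447.24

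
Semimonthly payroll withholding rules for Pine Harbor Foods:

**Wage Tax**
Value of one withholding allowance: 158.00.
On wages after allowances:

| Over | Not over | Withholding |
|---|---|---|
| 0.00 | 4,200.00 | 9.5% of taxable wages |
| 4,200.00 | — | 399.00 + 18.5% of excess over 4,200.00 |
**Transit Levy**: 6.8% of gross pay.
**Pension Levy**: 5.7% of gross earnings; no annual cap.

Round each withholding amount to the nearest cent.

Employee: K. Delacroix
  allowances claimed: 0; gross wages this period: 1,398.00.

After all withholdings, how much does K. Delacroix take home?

1,090.44

Wage Tax: taxable = 1,398.00
  9.5% × 1,398.00 = 132.81
Transit Levy: 6.8% × 1,398.00 = 95.06
Pension Levy: 5.7% × 1,398.00 = 79.69
Total withheld: 132.81 + 95.06 + 79.69 = 307.56
Net pay: 1,398.00 − 307.56 = 1,090.44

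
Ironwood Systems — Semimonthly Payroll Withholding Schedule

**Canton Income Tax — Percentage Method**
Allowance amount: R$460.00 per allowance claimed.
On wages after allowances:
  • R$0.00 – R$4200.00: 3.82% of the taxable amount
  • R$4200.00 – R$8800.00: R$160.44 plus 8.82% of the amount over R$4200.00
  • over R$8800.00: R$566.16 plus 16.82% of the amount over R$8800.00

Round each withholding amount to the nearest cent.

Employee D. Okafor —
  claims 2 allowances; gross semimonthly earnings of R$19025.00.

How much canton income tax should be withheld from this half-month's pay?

Canton Income Tax: taxable = R$19025.00 − 2×R$460.00 = R$18105.00
  R$566.16 + 16.82% × (R$18105.00 − R$8800.00) = R$566.16 + 16.82% × R$9305.00 = R$2131.26

R$2131.26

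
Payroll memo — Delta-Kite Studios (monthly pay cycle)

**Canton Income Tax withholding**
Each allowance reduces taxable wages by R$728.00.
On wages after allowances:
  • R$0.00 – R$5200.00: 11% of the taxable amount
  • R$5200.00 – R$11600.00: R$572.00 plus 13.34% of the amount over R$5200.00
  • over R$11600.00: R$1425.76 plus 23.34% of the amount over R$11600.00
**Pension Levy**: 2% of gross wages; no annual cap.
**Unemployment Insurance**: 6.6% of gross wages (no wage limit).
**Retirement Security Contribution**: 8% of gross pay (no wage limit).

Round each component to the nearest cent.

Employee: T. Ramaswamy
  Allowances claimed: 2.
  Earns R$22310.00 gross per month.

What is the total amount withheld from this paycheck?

R$7289.10

Canton Income Tax: taxable = R$22310.00 − 2×R$728.00 = R$20854.00
  R$1425.76 + 23.34% × (R$20854.00 − R$11600.00) = R$1425.76 + 23.34% × R$9254.00 = R$3585.64
Pension Levy: 2% × R$22310.00 = R$446.20
Unemployment Insurance: 6.6% × R$22310.00 = R$1472.46
Retirement Security Contribution: 8% × R$22310.00 = R$1784.80
Total: R$3585.64 + R$446.20 + R$1472.46 + R$1784.80 = R$7289.10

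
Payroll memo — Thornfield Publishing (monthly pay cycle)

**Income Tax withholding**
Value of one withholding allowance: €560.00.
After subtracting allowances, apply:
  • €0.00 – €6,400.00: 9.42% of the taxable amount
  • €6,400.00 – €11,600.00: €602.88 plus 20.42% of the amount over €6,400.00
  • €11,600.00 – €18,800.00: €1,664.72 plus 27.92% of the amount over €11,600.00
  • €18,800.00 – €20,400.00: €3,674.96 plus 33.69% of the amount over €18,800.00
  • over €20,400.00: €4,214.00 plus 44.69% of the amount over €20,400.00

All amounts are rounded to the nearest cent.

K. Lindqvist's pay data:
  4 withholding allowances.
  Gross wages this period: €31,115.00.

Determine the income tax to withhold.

Income Tax: taxable = €31,115.00 − 4×€560.00 = €28,875.00
  €4,214.00 + 44.69% × (€28,875.00 − €20,400.00) = €4,214.00 + 44.69% × €8,475.00 = €8,001.48

€8,001.48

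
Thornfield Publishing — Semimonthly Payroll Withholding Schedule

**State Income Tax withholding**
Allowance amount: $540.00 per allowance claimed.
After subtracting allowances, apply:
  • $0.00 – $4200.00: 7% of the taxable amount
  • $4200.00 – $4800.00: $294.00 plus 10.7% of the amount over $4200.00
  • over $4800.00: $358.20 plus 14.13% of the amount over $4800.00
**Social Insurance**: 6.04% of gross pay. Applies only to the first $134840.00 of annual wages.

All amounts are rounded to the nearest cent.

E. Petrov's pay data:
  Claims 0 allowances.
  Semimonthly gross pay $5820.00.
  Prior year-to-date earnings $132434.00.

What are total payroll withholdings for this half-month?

State Income Tax: taxable = $5820.00
  $358.20 + 14.13% × ($5820.00 − $4800.00) = $358.20 + 14.13% × $1020.00 = $502.33
Social Insurance: cap $134840.00 − YTD $132434.00 = $2406.00 subject; 6.04% × $2406.00 = $145.32
Total: $502.33 + $145.32 = $647.65

$647.65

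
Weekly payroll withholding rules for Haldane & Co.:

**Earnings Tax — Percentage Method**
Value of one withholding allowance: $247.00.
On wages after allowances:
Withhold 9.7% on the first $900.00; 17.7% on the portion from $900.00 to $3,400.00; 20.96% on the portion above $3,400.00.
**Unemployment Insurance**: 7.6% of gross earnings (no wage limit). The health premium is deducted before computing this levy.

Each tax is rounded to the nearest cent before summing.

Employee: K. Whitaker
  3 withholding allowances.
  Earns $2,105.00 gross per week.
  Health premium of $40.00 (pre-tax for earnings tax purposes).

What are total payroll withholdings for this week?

Earnings Tax: taxable = $2,105.00 − $40.00 − 3×$247.00 = $1,324.00
  $87.30 + 17.7% × ($1,324.00 − $900.00) = $87.30 + 17.7% × $424.00 = $162.35
Unemployment Insurance: 7.6% × $2,065.00 = $156.94
Total: $162.35 + $156.94 = $319.29

$319.29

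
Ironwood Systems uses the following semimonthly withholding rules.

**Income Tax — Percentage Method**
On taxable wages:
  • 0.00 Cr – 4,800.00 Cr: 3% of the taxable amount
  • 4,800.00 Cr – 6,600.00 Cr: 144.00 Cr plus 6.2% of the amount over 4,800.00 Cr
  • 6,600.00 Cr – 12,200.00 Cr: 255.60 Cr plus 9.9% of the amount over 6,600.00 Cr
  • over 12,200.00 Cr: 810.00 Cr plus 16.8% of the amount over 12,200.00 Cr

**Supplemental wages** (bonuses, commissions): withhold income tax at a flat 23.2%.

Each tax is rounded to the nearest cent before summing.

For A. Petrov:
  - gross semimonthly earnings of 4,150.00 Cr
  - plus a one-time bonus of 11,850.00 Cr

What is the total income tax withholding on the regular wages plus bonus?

2,873.70 Cr

Income Tax: taxable = 4,150.00 Cr
  3% × 4,150.00 Cr = 124.50 Cr
Supplemental (23.2% flat on bonus): 23.2% × 11,850.00 Cr = 2,749.20 Cr
Total income tax: 124.50 Cr + 2,749.20 Cr = 2,873.70 Cr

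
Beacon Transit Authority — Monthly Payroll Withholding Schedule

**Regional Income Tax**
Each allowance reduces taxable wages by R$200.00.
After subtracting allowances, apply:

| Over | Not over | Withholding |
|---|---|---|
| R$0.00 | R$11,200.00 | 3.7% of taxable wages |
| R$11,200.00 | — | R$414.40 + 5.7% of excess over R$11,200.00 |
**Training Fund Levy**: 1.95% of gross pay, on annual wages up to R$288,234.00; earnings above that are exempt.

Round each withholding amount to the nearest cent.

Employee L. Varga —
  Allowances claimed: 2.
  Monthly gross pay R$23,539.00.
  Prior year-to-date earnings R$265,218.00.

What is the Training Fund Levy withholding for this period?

Training Fund Levy: cap R$288,234.00 − YTD R$265,218.00 = R$23,016.00 subject; 1.95% × R$23,016.00 = R$448.81

R$448.81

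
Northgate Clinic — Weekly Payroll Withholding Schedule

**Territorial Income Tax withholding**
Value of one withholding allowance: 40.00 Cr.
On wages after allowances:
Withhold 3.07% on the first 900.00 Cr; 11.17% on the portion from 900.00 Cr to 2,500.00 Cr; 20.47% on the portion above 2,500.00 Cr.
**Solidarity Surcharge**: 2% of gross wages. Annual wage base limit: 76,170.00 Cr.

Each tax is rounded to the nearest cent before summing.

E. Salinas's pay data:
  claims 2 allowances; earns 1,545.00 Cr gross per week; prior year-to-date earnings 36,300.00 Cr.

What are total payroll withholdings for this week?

121.64 Cr

Territorial Income Tax: taxable = 1,545.00 Cr − 2×40.00 Cr = 1,465.00 Cr
  27.63 Cr + 11.17% × (1,465.00 Cr − 900.00 Cr) = 27.63 Cr + 11.17% × 565.00 Cr = 90.74 Cr
Solidarity Surcharge: 2% × 1,545.00 Cr = 30.90 Cr
Total: 90.74 Cr + 30.90 Cr = 121.64 Cr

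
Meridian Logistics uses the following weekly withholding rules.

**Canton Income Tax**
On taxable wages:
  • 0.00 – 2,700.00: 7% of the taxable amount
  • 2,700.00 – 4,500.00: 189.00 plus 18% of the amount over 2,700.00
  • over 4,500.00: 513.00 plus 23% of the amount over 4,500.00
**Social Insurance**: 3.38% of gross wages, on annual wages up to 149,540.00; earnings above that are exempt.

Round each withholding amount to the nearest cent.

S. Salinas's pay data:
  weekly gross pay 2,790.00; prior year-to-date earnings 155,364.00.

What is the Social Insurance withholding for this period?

0.00

Social Insurance: YTD 155,364.00 ≥ cap 149,540.00 → 0.00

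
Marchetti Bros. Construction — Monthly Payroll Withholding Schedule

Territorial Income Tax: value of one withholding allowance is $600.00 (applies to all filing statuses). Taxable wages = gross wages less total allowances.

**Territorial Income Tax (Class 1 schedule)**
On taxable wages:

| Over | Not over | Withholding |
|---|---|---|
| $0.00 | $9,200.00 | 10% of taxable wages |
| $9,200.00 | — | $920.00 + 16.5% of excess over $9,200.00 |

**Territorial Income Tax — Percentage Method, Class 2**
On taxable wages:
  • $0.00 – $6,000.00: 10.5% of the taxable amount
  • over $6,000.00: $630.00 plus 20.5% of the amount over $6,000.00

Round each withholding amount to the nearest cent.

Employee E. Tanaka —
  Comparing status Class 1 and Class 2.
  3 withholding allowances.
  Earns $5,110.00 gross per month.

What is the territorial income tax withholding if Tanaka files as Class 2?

$347.55

Territorial Income Tax (Class 2): taxable = $5,110.00 − 3×$600.00 = $3,310.00
  10.5% × $3,310.00 = $347.55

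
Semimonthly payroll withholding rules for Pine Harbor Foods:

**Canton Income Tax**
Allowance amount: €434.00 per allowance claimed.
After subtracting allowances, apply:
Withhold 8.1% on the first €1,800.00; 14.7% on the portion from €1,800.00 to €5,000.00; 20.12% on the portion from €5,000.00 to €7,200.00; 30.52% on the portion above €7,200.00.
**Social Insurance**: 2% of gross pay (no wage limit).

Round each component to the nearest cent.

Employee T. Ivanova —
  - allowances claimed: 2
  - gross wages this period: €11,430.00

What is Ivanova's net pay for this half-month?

Canton Income Tax: taxable = €11,430.00 − 2×€434.00 = €10,562.00
  €1,058.84 + 30.52% × (€10,562.00 − €7,200.00) = €1,058.84 + 30.52% × €3,362.00 = €2,084.92
Social Insurance: 2% × €11,430.00 = €228.60
Total withheld: €2,084.92 + €228.60 = €2,313.52
Net pay: €11,430.00 − €2,313.52 = €9,116.48

€9,116.48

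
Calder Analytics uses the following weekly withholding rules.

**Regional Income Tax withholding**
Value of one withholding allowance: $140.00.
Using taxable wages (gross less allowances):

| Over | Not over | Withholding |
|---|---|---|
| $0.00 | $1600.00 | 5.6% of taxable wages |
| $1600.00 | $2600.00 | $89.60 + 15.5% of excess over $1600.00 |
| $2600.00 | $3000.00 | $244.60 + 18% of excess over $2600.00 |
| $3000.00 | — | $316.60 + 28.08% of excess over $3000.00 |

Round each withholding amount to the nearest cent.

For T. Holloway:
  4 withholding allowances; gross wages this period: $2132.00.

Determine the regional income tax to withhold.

$88.03

Regional Income Tax: taxable = $2132.00 − 4×$140.00 = $1572.00
  5.6% × $1572.00 = $88.03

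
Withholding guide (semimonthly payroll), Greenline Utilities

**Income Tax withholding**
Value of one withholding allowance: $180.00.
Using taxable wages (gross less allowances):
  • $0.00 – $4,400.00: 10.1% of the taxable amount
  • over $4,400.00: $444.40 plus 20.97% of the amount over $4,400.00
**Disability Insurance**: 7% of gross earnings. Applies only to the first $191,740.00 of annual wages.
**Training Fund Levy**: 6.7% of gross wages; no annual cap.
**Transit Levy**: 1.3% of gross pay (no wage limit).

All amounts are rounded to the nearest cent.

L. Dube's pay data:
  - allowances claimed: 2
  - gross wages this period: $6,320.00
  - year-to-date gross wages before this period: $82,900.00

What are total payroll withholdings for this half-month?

$1,719.53

Income Tax: taxable = $6,320.00 − 2×$180.00 = $5,960.00
  $444.40 + 20.97% × ($5,960.00 − $4,400.00) = $444.40 + 20.97% × $1,560.00 = $771.53
Disability Insurance: 7% × $6,320.00 = $442.40
Training Fund Levy: 6.7% × $6,320.00 = $423.44
Transit Levy: 1.3% × $6,320.00 = $82.16
Total: $771.53 + $442.40 + $423.44 + $82.16 = $1,719.53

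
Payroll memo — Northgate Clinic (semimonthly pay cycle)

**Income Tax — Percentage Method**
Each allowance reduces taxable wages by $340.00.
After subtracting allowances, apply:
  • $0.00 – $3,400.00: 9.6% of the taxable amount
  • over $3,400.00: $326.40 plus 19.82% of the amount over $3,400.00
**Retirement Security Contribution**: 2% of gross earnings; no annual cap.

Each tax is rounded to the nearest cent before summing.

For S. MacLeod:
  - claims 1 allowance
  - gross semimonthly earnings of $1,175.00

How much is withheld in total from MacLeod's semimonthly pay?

Income Tax: taxable = $1,175.00 − 1×$340.00 = $835.00
  9.6% × $835.00 = $80.16
Retirement Security Contribution: 2% × $1,175.00 = $23.50
Total: $80.16 + $23.50 = $103.66

$103.66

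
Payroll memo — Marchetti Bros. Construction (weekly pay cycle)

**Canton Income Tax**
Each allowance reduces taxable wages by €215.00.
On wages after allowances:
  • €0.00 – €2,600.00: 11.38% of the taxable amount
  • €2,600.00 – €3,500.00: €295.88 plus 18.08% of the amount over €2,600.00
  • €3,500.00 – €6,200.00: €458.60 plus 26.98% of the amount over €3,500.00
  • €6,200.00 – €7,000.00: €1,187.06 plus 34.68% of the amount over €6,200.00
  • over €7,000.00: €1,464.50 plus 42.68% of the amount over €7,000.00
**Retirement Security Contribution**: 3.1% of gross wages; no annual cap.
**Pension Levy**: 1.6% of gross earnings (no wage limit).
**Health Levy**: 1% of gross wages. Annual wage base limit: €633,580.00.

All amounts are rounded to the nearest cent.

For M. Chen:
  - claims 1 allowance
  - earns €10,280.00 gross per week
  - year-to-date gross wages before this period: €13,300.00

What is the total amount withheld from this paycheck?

Canton Income Tax: taxable = €10,280.00 − 1×€215.00 = €10,065.00
  €1,464.50 + 42.68% × (€10,065.00 − €7,000.00) = €1,464.50 + 42.68% × €3,065.00 = €2,772.64
Retirement Security Contribution: 3.1% × €10,280.00 = €318.68
Pension Levy: 1.6% × €10,280.00 = €164.48
Health Levy: 1% × €10,280.00 = €102.80
Total: €2,772.64 + €318.68 + €164.48 + €102.80 = €3,358.60

€3,358.60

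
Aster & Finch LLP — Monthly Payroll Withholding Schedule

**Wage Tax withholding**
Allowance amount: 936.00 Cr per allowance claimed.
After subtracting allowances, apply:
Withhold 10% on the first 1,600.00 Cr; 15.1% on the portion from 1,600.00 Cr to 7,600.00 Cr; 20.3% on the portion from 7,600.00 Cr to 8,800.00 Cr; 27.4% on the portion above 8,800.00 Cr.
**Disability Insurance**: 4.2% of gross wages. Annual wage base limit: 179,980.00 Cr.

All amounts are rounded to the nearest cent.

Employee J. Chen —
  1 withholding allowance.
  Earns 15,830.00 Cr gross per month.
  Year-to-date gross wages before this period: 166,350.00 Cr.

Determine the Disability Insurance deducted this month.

Disability Insurance: cap 179,980.00 Cr − YTD 166,350.00 Cr = 13,630.00 Cr subject; 4.2% × 13,630.00 Cr = 572.46 Cr

572.46 Cr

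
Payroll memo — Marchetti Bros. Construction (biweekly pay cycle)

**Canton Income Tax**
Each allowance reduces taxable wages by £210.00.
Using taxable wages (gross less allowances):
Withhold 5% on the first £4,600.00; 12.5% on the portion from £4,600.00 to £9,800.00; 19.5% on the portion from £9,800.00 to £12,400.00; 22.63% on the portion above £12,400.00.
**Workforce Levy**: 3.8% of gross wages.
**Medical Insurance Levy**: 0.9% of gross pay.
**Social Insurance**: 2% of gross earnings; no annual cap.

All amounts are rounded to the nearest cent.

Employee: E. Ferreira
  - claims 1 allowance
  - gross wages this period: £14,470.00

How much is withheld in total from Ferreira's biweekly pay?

£2,777.41

Canton Income Tax: taxable = £14,470.00 − 1×£210.00 = £14,260.00
  £1,387.00 + 22.63% × (£14,260.00 − £12,400.00) = £1,387.00 + 22.63% × £1,860.00 = £1,807.92
Workforce Levy: 3.8% × £14,470.00 = £549.86
Medical Insurance Levy: 0.9% × £14,470.00 = £130.23
Social Insurance: 2% × £14,470.00 = £289.40
Total: £1,807.92 + £549.86 + £130.23 + £289.40 = £2,777.41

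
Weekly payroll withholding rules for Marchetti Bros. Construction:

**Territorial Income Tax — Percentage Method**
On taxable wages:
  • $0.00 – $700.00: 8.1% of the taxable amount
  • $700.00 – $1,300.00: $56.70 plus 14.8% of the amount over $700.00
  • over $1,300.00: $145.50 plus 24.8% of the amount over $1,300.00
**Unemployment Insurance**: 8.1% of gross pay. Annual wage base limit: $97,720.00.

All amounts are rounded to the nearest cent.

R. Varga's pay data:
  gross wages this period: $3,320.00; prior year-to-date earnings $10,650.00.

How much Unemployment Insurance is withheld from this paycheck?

$268.92

Unemployment Insurance: 8.1% × $3,320.00 = $268.92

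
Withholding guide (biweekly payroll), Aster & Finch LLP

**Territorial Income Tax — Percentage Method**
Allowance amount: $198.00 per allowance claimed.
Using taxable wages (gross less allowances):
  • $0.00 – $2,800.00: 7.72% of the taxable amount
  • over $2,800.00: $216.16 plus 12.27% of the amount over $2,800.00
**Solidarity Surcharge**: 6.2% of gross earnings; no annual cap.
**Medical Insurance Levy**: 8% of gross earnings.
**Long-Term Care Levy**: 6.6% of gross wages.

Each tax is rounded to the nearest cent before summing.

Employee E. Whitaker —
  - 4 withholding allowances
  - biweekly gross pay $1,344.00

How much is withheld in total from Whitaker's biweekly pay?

$322.16

Territorial Income Tax: taxable = $1,344.00 − 4×$198.00 = $552.00
  7.72% × $552.00 = $42.61
Solidarity Surcharge: 6.2% × $1,344.00 = $83.33
Medical Insurance Levy: 8% × $1,344.00 = $107.52
Long-Term Care Levy: 6.6% × $1,344.00 = $88.70
Total: $42.61 + $83.33 + $107.52 + $88.70 = $322.16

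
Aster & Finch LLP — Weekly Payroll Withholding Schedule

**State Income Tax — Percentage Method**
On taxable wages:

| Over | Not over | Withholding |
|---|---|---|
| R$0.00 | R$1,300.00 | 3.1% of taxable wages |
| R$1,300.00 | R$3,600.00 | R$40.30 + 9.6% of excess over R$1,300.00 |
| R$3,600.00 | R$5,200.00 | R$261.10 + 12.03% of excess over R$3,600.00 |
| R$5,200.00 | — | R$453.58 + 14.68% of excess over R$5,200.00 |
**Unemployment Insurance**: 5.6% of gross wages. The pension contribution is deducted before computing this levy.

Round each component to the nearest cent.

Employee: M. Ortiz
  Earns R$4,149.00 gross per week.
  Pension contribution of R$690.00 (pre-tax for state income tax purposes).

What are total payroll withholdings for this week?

State Income Tax: taxable = R$4,149.00 − R$690.00 = R$3,459.00
  R$40.30 + 9.6% × (R$3,459.00 − R$1,300.00) = R$40.30 + 9.6% × R$2,159.00 = R$247.56
Unemployment Insurance: 5.6% × R$3,459.00 = R$193.70
Total: R$247.56 + R$193.70 = R$441.26

R$441.26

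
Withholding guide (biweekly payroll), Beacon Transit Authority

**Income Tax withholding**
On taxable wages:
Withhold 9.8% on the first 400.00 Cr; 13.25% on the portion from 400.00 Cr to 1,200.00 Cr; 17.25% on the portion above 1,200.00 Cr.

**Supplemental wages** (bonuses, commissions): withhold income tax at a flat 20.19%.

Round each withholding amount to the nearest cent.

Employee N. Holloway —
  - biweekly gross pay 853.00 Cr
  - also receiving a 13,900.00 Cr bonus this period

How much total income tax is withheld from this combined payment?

2,905.63 Cr

Income Tax: taxable = 853.00 Cr
  39.20 Cr + 13.25% × (853.00 Cr − 400.00 Cr) = 39.20 Cr + 13.25% × 453.00 Cr = 99.22 Cr
Supplemental (20.19% flat on bonus): 20.19% × 13,900.00 Cr = 2,806.41 Cr
Total income tax: 99.22 Cr + 2,806.41 Cr = 2,905.63 Cr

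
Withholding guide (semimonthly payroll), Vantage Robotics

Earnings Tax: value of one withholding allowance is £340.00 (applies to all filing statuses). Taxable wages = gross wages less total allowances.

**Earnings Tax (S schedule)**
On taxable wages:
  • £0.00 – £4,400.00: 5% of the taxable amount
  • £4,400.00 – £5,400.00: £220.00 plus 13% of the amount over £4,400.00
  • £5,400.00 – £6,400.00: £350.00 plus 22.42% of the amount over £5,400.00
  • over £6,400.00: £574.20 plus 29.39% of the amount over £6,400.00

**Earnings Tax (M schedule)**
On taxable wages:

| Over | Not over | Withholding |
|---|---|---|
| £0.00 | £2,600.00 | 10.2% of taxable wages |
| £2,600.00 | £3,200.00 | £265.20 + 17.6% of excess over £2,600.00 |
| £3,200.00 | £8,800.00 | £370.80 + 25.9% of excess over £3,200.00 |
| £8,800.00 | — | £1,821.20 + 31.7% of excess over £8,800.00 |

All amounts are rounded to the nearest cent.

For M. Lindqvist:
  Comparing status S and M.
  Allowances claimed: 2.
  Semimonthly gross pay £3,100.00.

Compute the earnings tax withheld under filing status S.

£121.00

Earnings Tax (S): taxable = £3,100.00 − 2×£340.00 = £2,420.00
  5% × £2,420.00 = £121.00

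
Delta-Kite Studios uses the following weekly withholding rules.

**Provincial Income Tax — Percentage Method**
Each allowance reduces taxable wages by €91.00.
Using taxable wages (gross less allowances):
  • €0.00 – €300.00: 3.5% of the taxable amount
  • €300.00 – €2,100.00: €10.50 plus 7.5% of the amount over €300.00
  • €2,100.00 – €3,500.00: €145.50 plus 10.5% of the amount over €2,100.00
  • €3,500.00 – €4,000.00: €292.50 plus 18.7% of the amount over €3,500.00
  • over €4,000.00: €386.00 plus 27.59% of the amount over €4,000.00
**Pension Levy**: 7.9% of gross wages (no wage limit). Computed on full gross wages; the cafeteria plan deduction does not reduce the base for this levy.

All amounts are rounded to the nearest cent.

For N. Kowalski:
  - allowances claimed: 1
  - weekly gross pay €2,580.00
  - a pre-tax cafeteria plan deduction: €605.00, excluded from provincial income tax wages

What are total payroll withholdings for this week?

Provincial Income Tax: taxable = €2,580.00 − €605.00 − 1×€91.00 = €1,884.00
  €10.50 + 7.5% × (€1,884.00 − €300.00) = €10.50 + 7.5% × €1,584.00 = €129.30
Pension Levy: 7.9% × €2,580.00 = €203.82
Total: €129.30 + €203.82 = €333.12

€333.12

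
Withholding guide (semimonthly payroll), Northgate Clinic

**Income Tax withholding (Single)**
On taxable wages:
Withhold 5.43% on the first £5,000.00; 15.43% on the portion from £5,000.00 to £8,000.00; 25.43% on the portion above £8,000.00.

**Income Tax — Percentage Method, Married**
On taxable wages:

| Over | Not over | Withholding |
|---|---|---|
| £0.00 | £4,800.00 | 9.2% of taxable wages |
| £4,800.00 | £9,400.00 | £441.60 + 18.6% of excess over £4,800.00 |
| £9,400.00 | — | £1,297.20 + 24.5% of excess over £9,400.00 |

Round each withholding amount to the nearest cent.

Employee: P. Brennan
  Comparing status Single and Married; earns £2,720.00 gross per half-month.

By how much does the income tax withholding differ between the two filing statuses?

£102.54

Income Tax (Single): taxable = £2,720.00
  5.43% × £2,720.00 = £147.70
Income Tax (Married): taxable = £2,720.00
  9.2% × £2,720.00 = £250.24
Difference: |£147.70 − £250.24| = £102.54 (higher under Married)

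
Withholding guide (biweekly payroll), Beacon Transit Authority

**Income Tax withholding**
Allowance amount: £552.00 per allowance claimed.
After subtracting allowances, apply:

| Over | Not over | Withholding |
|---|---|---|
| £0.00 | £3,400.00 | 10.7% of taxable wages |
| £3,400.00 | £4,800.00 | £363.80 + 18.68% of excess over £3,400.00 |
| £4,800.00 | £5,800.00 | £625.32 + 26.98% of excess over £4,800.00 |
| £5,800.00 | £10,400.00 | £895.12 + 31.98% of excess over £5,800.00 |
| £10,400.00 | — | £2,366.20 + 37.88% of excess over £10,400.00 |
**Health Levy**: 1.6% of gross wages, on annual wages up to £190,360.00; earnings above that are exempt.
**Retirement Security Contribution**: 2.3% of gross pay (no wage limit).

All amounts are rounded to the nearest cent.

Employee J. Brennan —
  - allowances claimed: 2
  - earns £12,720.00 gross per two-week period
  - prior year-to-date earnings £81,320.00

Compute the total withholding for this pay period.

£3,322.90

Income Tax: taxable = £12,720.00 − 2×£552.00 = £11,616.00
  £2,366.20 + 37.88% × (£11,616.00 − £10,400.00) = £2,366.20 + 37.88% × £1,216.00 = £2,826.82
Health Levy: 1.6% × £12,720.00 = £203.52
Retirement Security Contribution: 2.3% × £12,720.00 = £292.56
Total: £2,826.82 + £203.52 + £292.56 = £3,322.90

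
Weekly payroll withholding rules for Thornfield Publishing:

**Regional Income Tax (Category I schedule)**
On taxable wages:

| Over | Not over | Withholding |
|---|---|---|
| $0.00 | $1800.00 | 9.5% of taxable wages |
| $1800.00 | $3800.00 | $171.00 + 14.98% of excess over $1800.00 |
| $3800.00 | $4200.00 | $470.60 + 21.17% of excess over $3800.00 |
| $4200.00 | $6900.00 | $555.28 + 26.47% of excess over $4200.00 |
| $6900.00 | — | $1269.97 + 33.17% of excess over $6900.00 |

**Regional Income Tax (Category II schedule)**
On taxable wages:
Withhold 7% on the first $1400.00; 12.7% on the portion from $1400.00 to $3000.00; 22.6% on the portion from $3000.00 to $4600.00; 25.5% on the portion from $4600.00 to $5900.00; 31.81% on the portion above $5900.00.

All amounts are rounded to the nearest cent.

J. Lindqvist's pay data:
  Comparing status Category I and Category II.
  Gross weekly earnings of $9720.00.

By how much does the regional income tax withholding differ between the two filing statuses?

$4.08

Regional Income Tax (Category I): taxable = $9720.00
  $1269.97 + 33.17% × ($9720.00 − $6900.00) = $1269.97 + 33.17% × $2820.00 = $2205.36
Regional Income Tax (Category II): taxable = $9720.00
  $994.30 + 31.81% × ($9720.00 − $5900.00) = $994.30 + 31.81% × $3820.00 = $2209.44
Difference: |$2205.36 − $2209.44| = $4.08 (higher under Category II)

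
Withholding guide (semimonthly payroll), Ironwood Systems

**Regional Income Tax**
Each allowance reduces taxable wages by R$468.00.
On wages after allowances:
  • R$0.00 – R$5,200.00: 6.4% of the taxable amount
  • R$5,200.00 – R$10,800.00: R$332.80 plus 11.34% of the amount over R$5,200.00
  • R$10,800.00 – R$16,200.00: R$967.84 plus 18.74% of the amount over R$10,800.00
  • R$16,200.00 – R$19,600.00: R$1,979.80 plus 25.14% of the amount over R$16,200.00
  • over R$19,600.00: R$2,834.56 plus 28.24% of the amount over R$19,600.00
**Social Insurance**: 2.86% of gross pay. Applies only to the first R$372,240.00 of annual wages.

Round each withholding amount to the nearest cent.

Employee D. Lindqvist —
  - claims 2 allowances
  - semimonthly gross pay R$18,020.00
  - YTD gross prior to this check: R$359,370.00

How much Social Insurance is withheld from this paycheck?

Social Insurance: cap R$372,240.00 − YTD R$359,370.00 = R$12,870.00 subject; 2.86% × R$12,870.00 = R$368.08

R$368.08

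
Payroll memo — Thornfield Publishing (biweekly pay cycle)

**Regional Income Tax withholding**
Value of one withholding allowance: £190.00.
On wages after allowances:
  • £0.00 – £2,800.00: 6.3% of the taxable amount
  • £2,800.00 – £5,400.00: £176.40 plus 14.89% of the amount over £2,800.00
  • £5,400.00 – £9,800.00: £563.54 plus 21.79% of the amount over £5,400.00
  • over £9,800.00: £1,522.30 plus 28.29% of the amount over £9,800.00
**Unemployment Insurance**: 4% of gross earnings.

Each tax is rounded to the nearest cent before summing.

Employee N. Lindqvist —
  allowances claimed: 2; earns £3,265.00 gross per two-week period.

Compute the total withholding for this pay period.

Regional Income Tax: taxable = £3,265.00 − 2×£190.00 = £2,885.00
  £176.40 + 14.89% × (£2,885.00 − £2,800.00) = £176.40 + 14.89% × £85.00 = £189.06
Unemployment Insurance: 4% × £3,265.00 = £130.60
Total: £189.06 + £130.60 = £319.66

£319.66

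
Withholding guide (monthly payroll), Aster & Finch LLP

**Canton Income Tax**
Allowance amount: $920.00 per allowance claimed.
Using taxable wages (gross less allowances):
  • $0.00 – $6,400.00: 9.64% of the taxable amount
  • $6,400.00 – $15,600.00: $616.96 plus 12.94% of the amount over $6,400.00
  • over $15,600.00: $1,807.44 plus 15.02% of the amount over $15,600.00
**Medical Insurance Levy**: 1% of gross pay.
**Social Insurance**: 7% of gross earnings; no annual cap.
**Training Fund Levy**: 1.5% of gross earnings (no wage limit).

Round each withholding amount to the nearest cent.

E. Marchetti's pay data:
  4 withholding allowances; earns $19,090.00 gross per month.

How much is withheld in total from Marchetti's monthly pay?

Canton Income Tax: taxable = $19,090.00 − 4×$920.00 = $15,410.00
  $616.96 + 12.94% × ($15,410.00 − $6,400.00) = $616.96 + 12.94% × $9,010.00 = $1,782.85
Medical Insurance Levy: 1% × $19,090.00 = $190.90
Social Insurance: 7% × $19,090.00 = $1,336.30
Training Fund Levy: 1.5% × $19,090.00 = $286.35
Total: $1,782.85 + $190.90 + $1,336.30 + $286.35 = $3,596.40

$3,596.40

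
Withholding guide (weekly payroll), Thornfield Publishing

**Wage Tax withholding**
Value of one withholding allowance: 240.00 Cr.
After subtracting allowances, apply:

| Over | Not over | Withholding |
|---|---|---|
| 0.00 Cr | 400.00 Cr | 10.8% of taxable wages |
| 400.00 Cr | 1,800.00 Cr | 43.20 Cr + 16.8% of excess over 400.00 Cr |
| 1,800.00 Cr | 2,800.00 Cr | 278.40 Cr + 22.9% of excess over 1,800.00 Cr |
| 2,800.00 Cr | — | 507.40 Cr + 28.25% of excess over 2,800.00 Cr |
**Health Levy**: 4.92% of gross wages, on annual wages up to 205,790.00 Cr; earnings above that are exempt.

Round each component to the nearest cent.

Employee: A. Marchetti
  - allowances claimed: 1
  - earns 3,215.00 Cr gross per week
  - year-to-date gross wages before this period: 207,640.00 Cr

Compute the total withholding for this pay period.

Wage Tax: taxable = 3,215.00 Cr − 1×240.00 Cr = 2,975.00 Cr
  507.40 Cr + 28.25% × (2,975.00 Cr − 2,800.00 Cr) = 507.40 Cr + 28.25% × 175.00 Cr = 556.84 Cr
Health Levy: YTD 207,640.00 Cr ≥ cap 205,790.00 Cr → 0.00 Cr
Total: 556.84 Cr + 0.00 Cr = 556.84 Cr

556.84 Cr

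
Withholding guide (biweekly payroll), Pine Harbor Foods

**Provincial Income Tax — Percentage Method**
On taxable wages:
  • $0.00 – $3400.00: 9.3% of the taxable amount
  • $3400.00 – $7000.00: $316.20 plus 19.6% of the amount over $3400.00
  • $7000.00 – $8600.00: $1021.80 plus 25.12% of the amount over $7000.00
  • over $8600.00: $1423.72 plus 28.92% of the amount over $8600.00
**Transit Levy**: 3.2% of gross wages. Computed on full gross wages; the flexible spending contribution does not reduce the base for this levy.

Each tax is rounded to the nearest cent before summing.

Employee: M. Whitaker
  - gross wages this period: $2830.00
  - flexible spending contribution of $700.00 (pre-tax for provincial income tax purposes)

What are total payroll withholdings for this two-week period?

$288.65

Provincial Income Tax: taxable = $2830.00 − $700.00 = $2130.00
  9.3% × $2130.00 = $198.09
Transit Levy: 3.2% × $2830.00 = $90.56
Total: $198.09 + $90.56 = $288.65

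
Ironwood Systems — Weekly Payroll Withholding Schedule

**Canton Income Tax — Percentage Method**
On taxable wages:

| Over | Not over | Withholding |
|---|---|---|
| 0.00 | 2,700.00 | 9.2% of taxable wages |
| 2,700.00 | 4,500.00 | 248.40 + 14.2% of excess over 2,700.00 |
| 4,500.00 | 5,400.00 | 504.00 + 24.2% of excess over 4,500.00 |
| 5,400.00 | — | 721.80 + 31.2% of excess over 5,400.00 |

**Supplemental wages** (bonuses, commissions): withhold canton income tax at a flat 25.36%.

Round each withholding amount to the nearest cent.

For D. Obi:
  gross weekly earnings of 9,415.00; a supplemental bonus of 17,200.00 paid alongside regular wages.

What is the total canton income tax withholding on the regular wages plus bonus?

Canton Income Tax: taxable = 9,415.00
  721.80 + 31.2% × (9,415.00 − 5,400.00) = 721.80 + 31.2% × 4,015.00 = 1,974.48
Supplemental (25.36% flat on bonus): 25.36% × 17,200.00 = 4,361.92
Total canton income tax: 1,974.48 + 4,361.92 = 6,336.40

6,336.40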